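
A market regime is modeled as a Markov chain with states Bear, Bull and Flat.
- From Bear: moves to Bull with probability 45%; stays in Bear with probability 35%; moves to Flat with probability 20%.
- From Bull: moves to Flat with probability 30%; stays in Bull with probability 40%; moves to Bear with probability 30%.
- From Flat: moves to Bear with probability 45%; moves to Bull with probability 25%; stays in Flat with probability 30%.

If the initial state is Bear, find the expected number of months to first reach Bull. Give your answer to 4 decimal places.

Let t(s) be the expected number of months to first reach Bull from state s, with t(Bull) = 0. Conditioning on the first month:
t(Bear) = 1 + 0.35·t(Bear) + 0.2·t(Flat)
t(Flat) = 1 + 0.45·t(Bear) + 0.3·t(Flat)
Solving: t(Bear) = 2.4658, t(Flat) = 3.0137.
Expected months from Bear to Bull: 2.4658.

2.4658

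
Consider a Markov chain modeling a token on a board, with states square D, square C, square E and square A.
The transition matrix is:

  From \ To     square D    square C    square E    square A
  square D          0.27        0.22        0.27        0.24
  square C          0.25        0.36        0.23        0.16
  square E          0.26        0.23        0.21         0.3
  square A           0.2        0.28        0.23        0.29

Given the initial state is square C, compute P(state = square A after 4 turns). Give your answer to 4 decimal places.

Propagate the distribution vector 4 turns from square C.
After 0 turns: (0.0000, 1.0000, 0.0000, 0.0000)
After 1 turn: (0.2500, 0.3600, 0.2300, 0.1600)
After 2 turns: (0.2493, 0.2823, 0.2354, 0.2330)
After 3 turns: (0.2457, 0.2759, 0.2353, 0.2432)
After 4 turns: (0.2451, 0.2756, 0.2351, 0.2442)
P(in square A after 4 turns) = 0.2442

0.2442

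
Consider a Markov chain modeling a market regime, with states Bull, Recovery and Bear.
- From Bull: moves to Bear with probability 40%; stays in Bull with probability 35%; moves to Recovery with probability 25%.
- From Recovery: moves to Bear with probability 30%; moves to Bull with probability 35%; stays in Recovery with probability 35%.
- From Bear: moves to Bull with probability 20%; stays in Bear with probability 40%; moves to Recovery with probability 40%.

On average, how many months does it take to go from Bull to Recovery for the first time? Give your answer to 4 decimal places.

3.2258

Let t(s) be the expected number of months to first reach Recovery from state s, with t(Recovery) = 0. Conditioning on the first month:
t(Bull) = 1 + 0.35·t(Bull) + 0.4·t(Bear)
t(Bear) = 1 + 0.2·t(Bull) + 0.4·t(Bear)
Solving: t(Bull) = 3.2258, t(Bear) = 2.7419.
Expected months from Bull to Recovery: 3.2258.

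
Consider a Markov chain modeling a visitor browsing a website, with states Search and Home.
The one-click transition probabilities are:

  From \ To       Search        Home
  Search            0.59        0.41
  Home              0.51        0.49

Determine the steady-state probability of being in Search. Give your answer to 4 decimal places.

Let the stationary distribution be π with π = πP and π_1 + π_2 = 1.
π_1 = 0.59·π_1 + 0.51·π_2
Solving with the normalization constraint gives π = (0.5543, 0.4457).
So the stationary probability of Search is 0.5543.

0.5543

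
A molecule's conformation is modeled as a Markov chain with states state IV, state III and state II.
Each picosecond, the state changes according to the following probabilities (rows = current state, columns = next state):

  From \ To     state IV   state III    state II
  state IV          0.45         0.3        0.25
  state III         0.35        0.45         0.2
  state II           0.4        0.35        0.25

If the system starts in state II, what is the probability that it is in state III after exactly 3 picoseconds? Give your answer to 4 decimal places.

Propagate the distribution vector 3 picoseconds from state II.
After 0 picoseconds: (0.0000, 0.0000, 1.0000)
After 1 picosecond: (0.4000, 0.3500, 0.2500)
After 2 picoseconds: (0.4025, 0.3650, 0.2325)
After 3 picoseconds: (0.4019, 0.3664, 0.2318)
P(in state III after 3 picoseconds) = 0.3664

0.3664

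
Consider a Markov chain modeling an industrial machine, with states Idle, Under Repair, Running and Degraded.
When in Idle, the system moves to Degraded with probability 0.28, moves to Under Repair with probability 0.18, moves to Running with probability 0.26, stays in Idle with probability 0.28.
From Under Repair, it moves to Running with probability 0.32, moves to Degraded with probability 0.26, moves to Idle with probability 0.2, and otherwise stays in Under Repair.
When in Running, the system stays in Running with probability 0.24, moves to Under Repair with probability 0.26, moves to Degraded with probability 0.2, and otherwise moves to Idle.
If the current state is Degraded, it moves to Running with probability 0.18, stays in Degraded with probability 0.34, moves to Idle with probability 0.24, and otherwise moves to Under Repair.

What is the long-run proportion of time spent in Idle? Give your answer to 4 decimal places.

Let the stationary distribution be π with π = πP and π_1 + π_2 + π_3 + π_4 = 1.
π_1 = 0.28·π_1 + 0.2·π_2 + 0.3·π_3 + 0.24·π_4
π_2 = 0.18·π_1 + 0.22·π_2 + 0.26·π_3 + 0.24·π_4
π_3 = 0.26·π_1 + 0.32·π_2 + 0.24·π_3 + 0.18·π_4
Solving with the normalization constraint gives π = (0.2560, 0.2251, 0.2468, 0.2721).
So the stationary probability of Idle is 0.2560.

0.2560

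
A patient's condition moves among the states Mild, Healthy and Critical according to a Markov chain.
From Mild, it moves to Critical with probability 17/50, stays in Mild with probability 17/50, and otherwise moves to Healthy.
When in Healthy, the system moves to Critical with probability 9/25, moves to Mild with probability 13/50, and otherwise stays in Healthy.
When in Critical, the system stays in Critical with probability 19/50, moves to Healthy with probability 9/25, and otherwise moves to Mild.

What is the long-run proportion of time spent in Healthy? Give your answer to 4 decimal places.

0.3558

Let the stationary distribution be π with π = πP and π_1 + π_2 + π_3 = 1.
π_1 = 0.34·π_1 + 0.26·π_2 + 0.26·π_3
π_2 = 0.32·π_1 + 0.38·π_2 + 0.36·π_3
Solving with the normalization constraint gives π = (0.2826, 0.3558, 0.3616).
So the stationary probability of Healthy is 0.3558.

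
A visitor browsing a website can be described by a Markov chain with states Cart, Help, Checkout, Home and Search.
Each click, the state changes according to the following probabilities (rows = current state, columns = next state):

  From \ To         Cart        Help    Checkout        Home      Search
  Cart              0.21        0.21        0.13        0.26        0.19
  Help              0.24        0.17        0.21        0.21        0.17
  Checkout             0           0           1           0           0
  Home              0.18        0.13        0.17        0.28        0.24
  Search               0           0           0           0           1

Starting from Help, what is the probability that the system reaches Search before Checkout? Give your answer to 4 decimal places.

0.5108

Let h(s) be the probability of absorption at Search starting from transient state s. Then h(Search) = 1 and h(Checkout) = 0. By first-step analysis:
h(Cart) = 0.21·h(Cart) + 0.21·h(Help) + 0.13·0 + 0.26·h(Home) + 0.19·1
h(Help) = 0.24·h(Cart) + 0.17·h(Help) + 0.21·0 + 0.21·h(Home) + 0.17·1
h(Home) = 0.18·h(Cart) + 0.13·h(Help) + 0.17·0 + 0.28·h(Home) + 0.24·1
Solving: h(Cart) = 0.5626, h(Help) = 0.5108, h(Home) = 0.5662.
Starting from Help, the probability is 0.5108.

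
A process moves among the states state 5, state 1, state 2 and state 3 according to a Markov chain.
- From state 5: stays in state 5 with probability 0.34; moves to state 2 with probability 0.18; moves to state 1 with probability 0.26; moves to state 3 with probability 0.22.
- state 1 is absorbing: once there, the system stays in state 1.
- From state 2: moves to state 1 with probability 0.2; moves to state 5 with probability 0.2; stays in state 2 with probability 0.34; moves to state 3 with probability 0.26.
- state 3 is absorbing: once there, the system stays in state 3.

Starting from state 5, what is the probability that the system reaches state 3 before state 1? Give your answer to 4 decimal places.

Let h(s) be the probability of absorption at state 3 starting from transient state s. Then h(state 3) = 1 and h(state 1) = 0. By first-step analysis:
h(state 5) = 0.34·h(state 5) + 0.26·0 + 0.18·h(state 2) + 0.22·1
h(state 2) = 0.2·h(state 5) + 0.2·0 + 0.34·h(state 2) + 0.26·1
Solving: h(state 5) = 0.4805, h(state 2) = 0.5395.
Starting from state 5, the probability is 0.4805.

0.4805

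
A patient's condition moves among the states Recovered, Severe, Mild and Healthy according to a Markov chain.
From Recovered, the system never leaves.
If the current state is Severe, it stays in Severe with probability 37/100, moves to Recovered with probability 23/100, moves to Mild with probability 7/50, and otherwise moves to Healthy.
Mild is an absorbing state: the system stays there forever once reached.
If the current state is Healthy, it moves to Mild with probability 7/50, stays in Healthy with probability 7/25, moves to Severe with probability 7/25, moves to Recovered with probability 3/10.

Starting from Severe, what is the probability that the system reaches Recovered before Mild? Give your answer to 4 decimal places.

0.6397

Let h(s) be the probability of absorption at Recovered starting from transient state s. Then h(Recovered) = 1 and h(Mild) = 0. By first-step analysis:
h(Severe) = 0.23·1 + 0.37·h(Severe) + 0.14·0 + 0.26·h(Healthy)
h(Healthy) = 0.3·1 + 0.28·h(Severe) + 0.14·0 + 0.28·h(Healthy)
Solving: h(Severe) = 0.6397, h(Healthy) = 0.6654.
Starting from Severe, the probability is 0.6397.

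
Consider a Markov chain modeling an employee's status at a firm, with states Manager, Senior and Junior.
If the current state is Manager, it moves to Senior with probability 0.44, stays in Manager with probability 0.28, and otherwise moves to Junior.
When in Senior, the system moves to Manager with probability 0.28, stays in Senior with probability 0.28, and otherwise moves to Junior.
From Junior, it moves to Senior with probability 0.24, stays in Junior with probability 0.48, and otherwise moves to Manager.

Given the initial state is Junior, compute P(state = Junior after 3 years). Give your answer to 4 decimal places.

0.4118

Propagate the distribution vector 3 years from Junior.
After 0 years: (0.0000, 0.0000, 1.0000)
After 1 year: (0.2800, 0.2400, 0.4800)
After 2 years: (0.2800, 0.3056, 0.4144)
After 3 years: (0.2800, 0.3082, 0.4118)
P(in Junior after 3 years) = 0.4118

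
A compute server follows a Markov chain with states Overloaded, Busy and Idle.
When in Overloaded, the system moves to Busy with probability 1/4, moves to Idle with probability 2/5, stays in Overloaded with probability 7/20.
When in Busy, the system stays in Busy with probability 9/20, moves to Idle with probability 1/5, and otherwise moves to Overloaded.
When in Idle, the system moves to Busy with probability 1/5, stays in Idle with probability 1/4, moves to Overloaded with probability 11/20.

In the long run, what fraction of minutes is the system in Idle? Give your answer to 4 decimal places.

0.2967

Let the stationary distribution be π with π = πP and π_1 + π_2 + π_3 = 1.
π_1 = 0.35·π_1 + 0.35·π_2 + 0.55·π_3
π_2 = 0.25·π_1 + 0.45·π_2 + 0.2·π_3
Solving with the normalization constraint gives π = (0.4093, 0.2940, 0.2967).
So the stationary probability of Idle is 0.2967.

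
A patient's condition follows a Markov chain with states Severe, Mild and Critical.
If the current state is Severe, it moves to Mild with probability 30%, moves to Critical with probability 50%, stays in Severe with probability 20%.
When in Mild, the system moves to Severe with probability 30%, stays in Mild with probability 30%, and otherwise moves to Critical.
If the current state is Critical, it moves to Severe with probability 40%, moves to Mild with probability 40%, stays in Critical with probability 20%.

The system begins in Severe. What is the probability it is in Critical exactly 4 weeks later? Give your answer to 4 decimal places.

0.3561

Propagate the distribution vector 4 weeks from Severe.
After 0 weeks: (1.0000, 0.0000, 0.0000)
After 1 week: (0.2000, 0.3000, 0.5000)
After 2 weeks: (0.3300, 0.3500, 0.3200)
After 3 weeks: (0.2990, 0.3320, 0.3690)
After 4 weeks: (0.3070, 0.3369, 0.3561)
P(in Critical after 4 weeks) = 0.3561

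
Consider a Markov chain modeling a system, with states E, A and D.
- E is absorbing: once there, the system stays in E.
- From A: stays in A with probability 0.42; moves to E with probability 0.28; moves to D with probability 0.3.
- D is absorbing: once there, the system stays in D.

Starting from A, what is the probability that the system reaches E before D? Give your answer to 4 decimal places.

Let h(s) be the probability of absorption at E starting from transient state s. Then h(E) = 1 and h(D) = 0. By first-step analysis:
h(A) = 0.28·1 + 0.42·h(A) + 0.3·0
Solving: h(A) = 0.4828.
Starting from A, the probability is 0.4828.

0.4828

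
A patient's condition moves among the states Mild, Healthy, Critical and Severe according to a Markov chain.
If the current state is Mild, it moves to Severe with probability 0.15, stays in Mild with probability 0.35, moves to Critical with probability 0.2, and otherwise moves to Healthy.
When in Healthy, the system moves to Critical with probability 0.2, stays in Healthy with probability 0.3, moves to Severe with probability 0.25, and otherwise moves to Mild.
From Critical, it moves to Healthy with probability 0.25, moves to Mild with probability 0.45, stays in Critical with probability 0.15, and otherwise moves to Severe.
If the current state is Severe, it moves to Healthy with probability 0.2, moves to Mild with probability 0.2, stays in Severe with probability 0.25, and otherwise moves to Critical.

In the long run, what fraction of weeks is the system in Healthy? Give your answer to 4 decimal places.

Let the stationary distribution be π with π = πP and π_1 + π_2 + π_3 + π_4 = 1.
π_1 = 0.35·π_1 + 0.25·π_2 + 0.45·π_3 + 0.2·π_4
π_2 = 0.3·π_1 + 0.3·π_2 + 0.25·π_3 + 0.2·π_4
π_3 = 0.2·π_1 + 0.2·π_2 + 0.15·π_3 + 0.35·π_4
Solving with the normalization constraint gives π = (0.3154, 0.2694, 0.2186, 0.1966).
So the stationary probability of Healthy is 0.2694.

0.2694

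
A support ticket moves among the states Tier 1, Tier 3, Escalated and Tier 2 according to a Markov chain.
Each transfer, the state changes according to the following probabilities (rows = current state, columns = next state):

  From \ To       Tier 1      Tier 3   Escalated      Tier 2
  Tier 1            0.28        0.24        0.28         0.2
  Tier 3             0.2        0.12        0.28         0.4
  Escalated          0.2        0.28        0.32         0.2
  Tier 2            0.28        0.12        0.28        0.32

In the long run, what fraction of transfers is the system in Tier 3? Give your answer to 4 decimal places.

0.1956

Let the stationary distribution be π with π = πP and π_1 + π_2 + π_3 + π_4 = 1.
π_1 = 0.28·π_1 + 0.2·π_2 + 0.2·π_3 + 0.28·π_4
π_2 = 0.24·π_1 + 0.12·π_2 + 0.28·π_3 + 0.12·π_4
π_3 = 0.28·π_1 + 0.28·π_2 + 0.32·π_3 + 0.28·π_4
Solving with the normalization constraint gives π = (0.2410, 0.1956, 0.2917, 0.2717).
So the stationary probability of Tier 3 is 0.1956.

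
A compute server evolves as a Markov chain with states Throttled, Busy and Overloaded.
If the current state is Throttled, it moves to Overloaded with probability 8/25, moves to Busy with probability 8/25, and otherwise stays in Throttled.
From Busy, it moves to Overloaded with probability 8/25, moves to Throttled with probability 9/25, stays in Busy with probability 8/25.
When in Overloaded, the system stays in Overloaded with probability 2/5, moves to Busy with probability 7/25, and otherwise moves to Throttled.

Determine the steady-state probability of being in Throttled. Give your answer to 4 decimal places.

0.3461

Let the stationary distribution be π with π = πP and π_1 + π_2 + π_3 = 1.
π_1 = 0.36·π_1 + 0.36·π_2 + 0.32·π_3
π_2 = 0.32·π_1 + 0.32·π_2 + 0.28·π_3
Solving with the normalization constraint gives π = (0.3461, 0.3061, 0.3478).
So the stationary probability of Throttled is 0.3461.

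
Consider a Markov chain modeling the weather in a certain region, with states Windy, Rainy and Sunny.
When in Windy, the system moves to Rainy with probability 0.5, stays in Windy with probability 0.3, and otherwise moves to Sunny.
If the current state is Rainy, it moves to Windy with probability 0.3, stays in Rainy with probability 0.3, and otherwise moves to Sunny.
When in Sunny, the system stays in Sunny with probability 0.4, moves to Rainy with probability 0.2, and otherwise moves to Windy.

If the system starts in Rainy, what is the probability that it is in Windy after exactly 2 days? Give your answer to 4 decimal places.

Sum over the intermediate state after 1 day:
P = P(Rainy→Windy)·P(Windy→Windy) + P(Rainy→Rainy)·P(Rainy→Windy) + P(Rainy→Sunny)·P(Sunny→Windy)
  = 0.3×0.3 + 0.3×0.3 + 0.4×0.4
  = 0.0900 + 0.0900 + 0.1600 = 0.3400

0.3400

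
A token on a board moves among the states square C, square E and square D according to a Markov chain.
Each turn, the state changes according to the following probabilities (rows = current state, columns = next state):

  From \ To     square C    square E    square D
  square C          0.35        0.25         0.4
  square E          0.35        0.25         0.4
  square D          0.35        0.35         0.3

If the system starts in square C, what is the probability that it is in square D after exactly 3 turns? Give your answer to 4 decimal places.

Propagate the distribution vector 3 turns from square C.
After 0 turns: (1.0000, 0.0000, 0.0000)
After 1 turn: (0.3500, 0.2500, 0.4000)
After 2 turns: (0.3500, 0.2900, 0.3600)
After 3 turns: (0.3500, 0.2860, 0.3640)
P(in square D after 3 turns) = 0.3640

0.3640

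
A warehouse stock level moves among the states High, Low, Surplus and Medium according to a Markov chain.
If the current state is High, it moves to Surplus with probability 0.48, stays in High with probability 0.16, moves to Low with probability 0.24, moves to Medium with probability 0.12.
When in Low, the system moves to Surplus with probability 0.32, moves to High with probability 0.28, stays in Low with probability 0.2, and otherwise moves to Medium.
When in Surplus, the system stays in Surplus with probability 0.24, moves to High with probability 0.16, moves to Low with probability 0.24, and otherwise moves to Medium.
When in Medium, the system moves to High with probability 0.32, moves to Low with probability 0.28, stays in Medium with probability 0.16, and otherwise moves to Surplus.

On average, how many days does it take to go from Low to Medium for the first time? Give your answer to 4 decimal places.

4.2497

Let t(s) be the expected number of days to first reach Medium from state s, with t(Medium) = 0. Conditioning on the first day:
t(High) = 1 + 0.16·t(High) + 0.24·t(Low) + 0.48·t(Surplus)
t(Low) = 1 + 0.28·t(High) + 0.2·t(Low) + 0.32·t(Surplus)
t(Surplus) = 1 + 0.16·t(High) + 0.24·t(Low) + 0.24·t(Surplus)
Solving: t(High) = 4.4599, t(Low) = 4.2497, t(Surplus) = 3.5967.
Expected days from Low to Medium: 4.2497.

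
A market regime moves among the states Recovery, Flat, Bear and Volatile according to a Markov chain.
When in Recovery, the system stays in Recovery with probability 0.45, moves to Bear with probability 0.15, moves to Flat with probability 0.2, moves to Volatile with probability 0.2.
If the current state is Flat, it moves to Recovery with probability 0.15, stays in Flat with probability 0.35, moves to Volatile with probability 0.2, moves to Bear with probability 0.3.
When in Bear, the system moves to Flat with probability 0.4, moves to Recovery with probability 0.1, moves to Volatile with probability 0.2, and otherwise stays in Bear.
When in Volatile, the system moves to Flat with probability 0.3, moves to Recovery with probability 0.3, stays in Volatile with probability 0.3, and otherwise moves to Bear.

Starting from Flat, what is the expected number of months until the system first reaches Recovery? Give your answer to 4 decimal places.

5.8632

Let t(s) be the expected number of months to first reach Recovery from state s, with t(Recovery) = 0. Conditioning on the first month:
t(Flat) = 1 + 0.35·t(Flat) + 0.3·t(Bear) + 0.2·t(Volatile)
t(Bear) = 1 + 0.4·t(Flat) + 0.3·t(Bear) + 0.2·t(Volatile)
t(Volatile) = 1 + 0.3·t(Flat) + 0.1·t(Bear) + 0.3·t(Volatile)
Solving: t(Flat) = 5.8632, t(Bear) = 6.1564, t(Volatile) = 4.8208.
Expected months from Flat to Recovery: 5.8632.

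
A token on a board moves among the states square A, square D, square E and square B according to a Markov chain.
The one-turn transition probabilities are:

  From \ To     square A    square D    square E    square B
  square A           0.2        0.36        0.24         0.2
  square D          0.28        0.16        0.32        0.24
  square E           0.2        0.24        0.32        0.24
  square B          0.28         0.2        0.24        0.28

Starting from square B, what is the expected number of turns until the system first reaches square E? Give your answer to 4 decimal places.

Let t(s) be the expected number of turns to first reach square E from state s, with t(square E) = 0. Conditioning on the first turn:
t(square A) = 1 + 0.2·t(square A) + 0.36·t(square D) + 0.2·t(square B)
t(square D) = 1 + 0.28·t(square A) + 0.16·t(square D) + 0.24·t(square B)
t(square B) = 1 + 0.28·t(square A) + 0.2·t(square D) + 0.28·t(square B)
Solving: t(square A) = 3.8233, t(square D) = 3.5699, t(square B) = 3.8673.
Expected turns from square B to square E: 3.8673.

3.8673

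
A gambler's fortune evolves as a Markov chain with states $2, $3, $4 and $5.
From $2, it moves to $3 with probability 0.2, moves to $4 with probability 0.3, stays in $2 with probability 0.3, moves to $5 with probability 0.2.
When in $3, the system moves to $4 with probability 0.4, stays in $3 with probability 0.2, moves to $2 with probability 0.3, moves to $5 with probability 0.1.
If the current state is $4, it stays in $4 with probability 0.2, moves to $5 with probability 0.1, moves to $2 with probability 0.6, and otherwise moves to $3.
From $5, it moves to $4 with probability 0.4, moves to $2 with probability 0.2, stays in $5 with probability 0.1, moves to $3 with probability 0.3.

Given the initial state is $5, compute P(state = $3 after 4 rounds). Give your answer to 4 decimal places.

0.1842

Propagate the distribution vector 4 rounds from $5.
After 0 rounds: (0.0000, 0.0000, 0.0000, 1.0000)
After 1 round: (0.2000, 0.3000, 0.4000, 0.1000)
After 2 rounds: (0.4100, 0.1700, 0.3000, 0.1200)
After 3 rounds: (0.3780, 0.1820, 0.2990, 0.1410)
After 4 rounds: (0.3756, 0.1842, 0.3024, 0.1378)
P(in $3 after 4 rounds) = 0.1842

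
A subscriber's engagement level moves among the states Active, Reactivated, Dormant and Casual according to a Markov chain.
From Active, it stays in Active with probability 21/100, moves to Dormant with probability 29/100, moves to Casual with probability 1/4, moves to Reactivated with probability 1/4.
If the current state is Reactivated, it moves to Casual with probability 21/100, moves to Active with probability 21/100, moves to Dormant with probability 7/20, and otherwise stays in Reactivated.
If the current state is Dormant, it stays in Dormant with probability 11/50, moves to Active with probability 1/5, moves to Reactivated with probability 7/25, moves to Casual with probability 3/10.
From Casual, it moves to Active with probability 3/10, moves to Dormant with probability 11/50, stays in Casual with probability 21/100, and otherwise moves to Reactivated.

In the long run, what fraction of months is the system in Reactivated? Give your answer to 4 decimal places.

0.2578

Let the stationary distribution be π with π = πP and π_1 + π_2 + π_3 + π_4 = 1.
π_1 = 0.21·π_1 + 0.21·π_2 + 0.2·π_3 + 0.3·π_4
π_2 = 0.25·π_1 + 0.23·π_2 + 0.28·π_3 + 0.27·π_4
π_3 = 0.29·π_1 + 0.35·π_2 + 0.22·π_3 + 0.22·π_4
Solving with the normalization constraint gives π = (0.2292, 0.2578, 0.2696, 0.2434).
So the stationary probability of Reactivated is 0.2578.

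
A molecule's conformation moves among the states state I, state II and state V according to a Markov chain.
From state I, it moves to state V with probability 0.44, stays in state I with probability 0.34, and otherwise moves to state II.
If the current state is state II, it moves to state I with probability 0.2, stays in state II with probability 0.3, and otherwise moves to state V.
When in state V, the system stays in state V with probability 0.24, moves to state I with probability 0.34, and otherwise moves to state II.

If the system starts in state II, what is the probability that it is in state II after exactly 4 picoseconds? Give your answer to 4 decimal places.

0.3233

Propagate the distribution vector 4 picoseconds from state II.
After 0 picoseconds: (0.0000, 1.0000, 0.0000)
After 1 picosecond: (0.2000, 0.3000, 0.5000)
After 2 picoseconds: (0.2980, 0.3440, 0.3580)
After 3 picoseconds: (0.2918, 0.3191, 0.3890)
After 4 picoseconds: (0.2953, 0.3233, 0.3813)
P(in state II after 4 picoseconds) = 0.3233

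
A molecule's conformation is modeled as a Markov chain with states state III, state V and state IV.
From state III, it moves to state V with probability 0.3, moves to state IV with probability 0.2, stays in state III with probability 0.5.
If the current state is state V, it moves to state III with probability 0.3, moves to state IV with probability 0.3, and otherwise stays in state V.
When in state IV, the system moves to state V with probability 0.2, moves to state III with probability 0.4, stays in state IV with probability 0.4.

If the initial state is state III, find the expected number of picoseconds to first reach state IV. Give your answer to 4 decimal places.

4.2857

Let t(s) be the expected number of picoseconds to first reach state IV from state s, with t(state IV) = 0. Conditioning on the first picosecond:
t(state III) = 1 + 0.5·t(state III) + 0.3·t(state V)
t(state V) = 1 + 0.3·t(state III) + 0.4·t(state V)
Solving: t(state III) = 4.2857, t(state V) = 3.8095.
Expected picoseconds from state III to state IV: 4.2857.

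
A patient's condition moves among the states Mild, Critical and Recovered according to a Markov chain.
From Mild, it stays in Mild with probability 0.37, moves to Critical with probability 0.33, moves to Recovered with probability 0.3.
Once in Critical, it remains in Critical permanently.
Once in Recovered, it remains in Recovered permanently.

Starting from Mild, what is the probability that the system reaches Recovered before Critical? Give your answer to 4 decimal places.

0.4762

Let h(s) be the probability of absorption at Recovered starting from transient state s. Then h(Recovered) = 1 and h(Critical) = 0. By first-step analysis:
h(Mild) = 0.37·h(Mild) + 0.33·0 + 0.3·1
Solving: h(Mild) = 0.4762.
Starting from Mild, the probability is 0.4762.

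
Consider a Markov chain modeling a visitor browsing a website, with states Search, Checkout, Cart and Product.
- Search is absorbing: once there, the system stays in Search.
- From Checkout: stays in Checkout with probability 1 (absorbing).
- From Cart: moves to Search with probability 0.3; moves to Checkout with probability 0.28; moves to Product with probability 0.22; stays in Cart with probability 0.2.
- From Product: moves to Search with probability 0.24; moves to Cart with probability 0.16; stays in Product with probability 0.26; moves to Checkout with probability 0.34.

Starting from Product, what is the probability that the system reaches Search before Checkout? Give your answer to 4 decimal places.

0.4310

Let h(s) be the probability of absorption at Search starting from transient state s. Then h(Search) = 1 and h(Checkout) = 0. By first-step analysis:
h(Cart) = 0.3·1 + 0.28·0 + 0.2·h(Cart) + 0.22·h(Product)
h(Product) = 0.24·1 + 0.34·0 + 0.16·h(Cart) + 0.26·h(Product)
Solving: h(Cart) = 0.4935, h(Product) = 0.4310.
Starting from Product, the probability is 0.4310.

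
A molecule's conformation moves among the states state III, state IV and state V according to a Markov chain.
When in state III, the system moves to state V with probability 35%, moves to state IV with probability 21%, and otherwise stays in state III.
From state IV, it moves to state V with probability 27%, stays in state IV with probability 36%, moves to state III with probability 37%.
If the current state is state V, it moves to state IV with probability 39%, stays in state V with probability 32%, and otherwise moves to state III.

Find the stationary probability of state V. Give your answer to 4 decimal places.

0.3154

Let the stationary distribution be π with π = πP and π_1 + π_2 + π_3 = 1.
π_1 = 0.44·π_1 + 0.37·π_2 + 0.29·π_3
π_2 = 0.21·π_1 + 0.36·π_2 + 0.39·π_3
Solving with the normalization constraint gives π = (0.3707, 0.3139, 0.3154).
So the stationary probability of state V is 0.3154.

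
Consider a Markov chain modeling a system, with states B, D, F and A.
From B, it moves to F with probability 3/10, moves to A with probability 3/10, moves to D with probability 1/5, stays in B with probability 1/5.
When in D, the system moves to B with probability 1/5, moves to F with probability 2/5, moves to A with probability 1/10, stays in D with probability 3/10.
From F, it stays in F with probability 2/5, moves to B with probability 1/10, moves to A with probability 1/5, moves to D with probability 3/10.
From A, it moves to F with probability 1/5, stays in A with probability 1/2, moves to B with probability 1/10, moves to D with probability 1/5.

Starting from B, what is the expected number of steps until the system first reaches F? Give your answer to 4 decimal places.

Let t(s) be the expected number of steps to first reach F from state s, with t(F) = 0. Conditioning on the first step:
t(B) = 1 + 0.2·t(B) + 0.2·t(D) + 0.3·t(A)
t(D) = 1 + 0.2·t(B) + 0.3·t(D) + 0.1·t(A)
t(A) = 1 + 0.1·t(B) + 0.2·t(D) + 0.5·t(A)
Solving: t(B) = 3.4450, t(D) = 2.9665, t(A) = 3.8756.
Expected steps from B to F: 3.4450.

3.4450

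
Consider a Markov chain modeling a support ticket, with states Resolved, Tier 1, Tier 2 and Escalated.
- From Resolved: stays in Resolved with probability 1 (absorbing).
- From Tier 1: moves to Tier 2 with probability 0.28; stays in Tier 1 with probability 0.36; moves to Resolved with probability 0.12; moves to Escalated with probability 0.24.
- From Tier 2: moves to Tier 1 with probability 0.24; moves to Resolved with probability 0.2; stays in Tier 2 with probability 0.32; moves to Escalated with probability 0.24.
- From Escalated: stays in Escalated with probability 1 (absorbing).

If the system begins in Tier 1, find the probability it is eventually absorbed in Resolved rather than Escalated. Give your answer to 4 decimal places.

0.3739

Let h(s) be the probability of absorption at Resolved starting from transient state s. Then h(Resolved) = 1 and h(Escalated) = 0. By first-step analysis:
h(Tier 1) = 0.12·1 + 0.36·h(Tier 1) + 0.28·h(Tier 2) + 0.24·0
h(Tier 2) = 0.2·1 + 0.24·h(Tier 1) + 0.32·h(Tier 2) + 0.24·0
Solving: h(Tier 1) = 0.3739, h(Tier 2) = 0.4261.
Starting from Tier 1, the probability is 0.3739.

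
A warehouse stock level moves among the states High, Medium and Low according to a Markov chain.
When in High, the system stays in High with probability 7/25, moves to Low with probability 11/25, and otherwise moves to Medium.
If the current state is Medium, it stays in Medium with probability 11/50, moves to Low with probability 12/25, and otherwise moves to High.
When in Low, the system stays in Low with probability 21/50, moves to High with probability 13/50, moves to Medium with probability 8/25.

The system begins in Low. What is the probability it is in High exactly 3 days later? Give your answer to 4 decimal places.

Propagate the distribution vector 3 days from Low.
After 0 days: (0.0000, 0.0000, 1.0000)
After 1 day: (0.2600, 0.3200, 0.4200)
After 2 days: (0.2780, 0.2776, 0.4444)
After 3 days: (0.2767, 0.2811, 0.4422)
P(in High after 3 days) = 0.2767

0.2767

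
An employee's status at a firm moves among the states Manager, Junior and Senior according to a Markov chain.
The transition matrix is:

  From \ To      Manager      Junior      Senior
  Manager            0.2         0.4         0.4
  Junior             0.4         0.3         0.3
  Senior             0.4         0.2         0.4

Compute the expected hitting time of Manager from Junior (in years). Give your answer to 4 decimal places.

Let t(s) be the expected number of years to first reach Manager from state s, with t(Manager) = 0. Conditioning on the first year:
t(Junior) = 1 + 0.3·t(Junior) + 0.3·t(Senior)
t(Senior) = 1 + 0.2·t(Junior) + 0.4·t(Senior)
Solving: t(Junior) = 2.5000, t(Senior) = 2.5000.
Expected years from Junior to Manager: 2.5000.

2.5000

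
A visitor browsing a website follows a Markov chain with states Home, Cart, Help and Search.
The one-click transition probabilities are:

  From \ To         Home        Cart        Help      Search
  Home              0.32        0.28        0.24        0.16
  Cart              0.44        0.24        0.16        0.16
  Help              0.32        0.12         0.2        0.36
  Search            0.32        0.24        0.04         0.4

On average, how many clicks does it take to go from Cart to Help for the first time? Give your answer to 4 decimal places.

6.0842

Let t(s) be the expected number of clicks to first reach Help from state s, with t(Help) = 0. Conditioning on the first click:
t(Home) = 1 + 0.32·t(Home) + 0.28·t(Cart) + 0.16·t(Search)
t(Cart) = 1 + 0.44·t(Home) + 0.24·t(Cart) + 0.16·t(Search)
t(Search) = 1 + 0.32·t(Home) + 0.24·t(Cart) + 0.4·t(Search)
Solving: t(Home) = 5.6496, t(Cart) = 6.0842, t(Search) = 7.1134.
Expected clicks from Cart to Help: 6.0842.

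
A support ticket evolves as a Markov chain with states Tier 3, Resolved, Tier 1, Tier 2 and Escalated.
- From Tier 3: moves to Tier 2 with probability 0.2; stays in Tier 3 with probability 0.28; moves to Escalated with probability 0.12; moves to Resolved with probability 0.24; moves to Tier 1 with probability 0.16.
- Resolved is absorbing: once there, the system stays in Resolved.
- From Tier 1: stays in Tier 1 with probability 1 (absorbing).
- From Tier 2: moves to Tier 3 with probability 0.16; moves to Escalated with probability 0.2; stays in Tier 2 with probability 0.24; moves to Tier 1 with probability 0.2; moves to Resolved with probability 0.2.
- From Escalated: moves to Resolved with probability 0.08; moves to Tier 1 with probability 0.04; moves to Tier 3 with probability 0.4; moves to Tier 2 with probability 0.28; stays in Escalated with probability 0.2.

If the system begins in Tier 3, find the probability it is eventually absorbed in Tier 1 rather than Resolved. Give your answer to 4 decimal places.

Let h(s) be the probability of absorption at Tier 1 starting from transient state s. Then h(Tier 1) = 1 and h(Resolved) = 0. By first-step analysis:
h(Tier 3) = 0.28·h(Tier 3) + 0.24·0 + 0.16·1 + 0.2·h(Tier 2) + 0.12·h(Escalated)
h(Tier 2) = 0.16·h(Tier 3) + 0.2·0 + 0.2·1 + 0.24·h(Tier 2) + 0.2·h(Escalated)
h(Escalated) = 0.4·h(Tier 3) + 0.08·0 + 0.04·1 + 0.28·h(Tier 2) + 0.2·h(Escalated)
Solving: h(Tier 3) = 0.4213, h(Tier 2) = 0.4631, h(Escalated) = 0.4227.
Starting from Tier 3, the probability is 0.4213.

0.4213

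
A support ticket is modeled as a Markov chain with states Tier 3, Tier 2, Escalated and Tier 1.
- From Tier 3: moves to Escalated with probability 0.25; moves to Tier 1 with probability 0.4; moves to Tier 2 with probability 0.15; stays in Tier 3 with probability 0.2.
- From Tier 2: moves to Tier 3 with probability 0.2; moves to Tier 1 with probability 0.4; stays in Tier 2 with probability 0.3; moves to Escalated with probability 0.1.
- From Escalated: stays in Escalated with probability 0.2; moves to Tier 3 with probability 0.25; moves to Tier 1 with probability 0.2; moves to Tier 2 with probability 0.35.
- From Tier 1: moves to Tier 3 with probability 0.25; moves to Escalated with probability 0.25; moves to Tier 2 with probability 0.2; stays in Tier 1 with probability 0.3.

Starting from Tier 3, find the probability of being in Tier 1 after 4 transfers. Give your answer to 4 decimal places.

Propagate the distribution vector 4 transfers from Tier 3.
After 0 transfers: (1.0000, 0.0000, 0.0000, 0.0000)
After 1 transfer: (0.2000, 0.1500, 0.2500, 0.4000)
After 2 transfers: (0.2325, 0.2425, 0.2150, 0.3100)
After 3 transfers: (0.2263, 0.2449, 0.2029, 0.3260)
After 4 transfers: (0.2264, 0.2436, 0.2031, 0.3268)
P(in Tier 1 after 4 transfers) = 0.3268

0.3268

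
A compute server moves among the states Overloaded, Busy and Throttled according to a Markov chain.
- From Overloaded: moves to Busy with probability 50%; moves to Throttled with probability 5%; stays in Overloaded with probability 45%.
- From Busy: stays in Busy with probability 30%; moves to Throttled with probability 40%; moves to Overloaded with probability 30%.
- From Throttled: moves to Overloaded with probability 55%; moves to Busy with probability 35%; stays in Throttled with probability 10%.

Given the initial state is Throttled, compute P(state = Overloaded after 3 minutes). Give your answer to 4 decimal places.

Propagate the distribution vector 3 minutes from Throttled.
After 0 minutes: (0.0000, 0.0000, 1.0000)
After 1 minute: (0.5500, 0.3500, 0.1000)
After 2 minutes: (0.4075, 0.4150, 0.1775)
After 3 minutes: (0.4055, 0.3904, 0.2041)
P(in Overloaded after 3 minutes) = 0.4055

0.4055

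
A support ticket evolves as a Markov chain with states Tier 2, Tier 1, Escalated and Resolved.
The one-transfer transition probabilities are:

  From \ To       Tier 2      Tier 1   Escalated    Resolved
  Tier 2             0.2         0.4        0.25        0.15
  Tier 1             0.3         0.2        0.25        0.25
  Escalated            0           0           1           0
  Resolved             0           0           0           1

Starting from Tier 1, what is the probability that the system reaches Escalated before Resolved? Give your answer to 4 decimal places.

0.5288

Let h(s) be the probability of absorption at Escalated starting from transient state s. Then h(Escalated) = 1 and h(Resolved) = 0. By first-step analysis:
h(Tier 2) = 0.2·h(Tier 2) + 0.4·h(Tier 1) + 0.25·1 + 0.15·0
h(Tier 1) = 0.3·h(Tier 2) + 0.2·h(Tier 1) + 0.25·1 + 0.25·0
Solving: h(Tier 2) = 0.5769, h(Tier 1) = 0.5288.
Starting from Tier 1, the probability is 0.5288.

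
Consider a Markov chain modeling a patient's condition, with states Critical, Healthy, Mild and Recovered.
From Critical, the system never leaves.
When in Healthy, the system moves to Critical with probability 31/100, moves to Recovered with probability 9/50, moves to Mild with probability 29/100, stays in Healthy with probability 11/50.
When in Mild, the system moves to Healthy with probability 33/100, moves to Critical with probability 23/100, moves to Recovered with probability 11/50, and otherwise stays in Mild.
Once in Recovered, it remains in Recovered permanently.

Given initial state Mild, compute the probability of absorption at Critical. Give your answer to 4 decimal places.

0.5494

Let h(s) be the probability of absorption at Critical starting from transient state s. Then h(Critical) = 1 and h(Recovered) = 0. By first-step analysis:
h(Healthy) = 0.31·1 + 0.22·h(Healthy) + 0.29·h(Mild) + 0.18·0
h(Mild) = 0.23·1 + 0.33·h(Healthy) + 0.22·h(Mild) + 0.22·0
Solving: h(Healthy) = 0.6017, h(Mild) = 0.5494.
Starting from Mild, the probability is 0.5494.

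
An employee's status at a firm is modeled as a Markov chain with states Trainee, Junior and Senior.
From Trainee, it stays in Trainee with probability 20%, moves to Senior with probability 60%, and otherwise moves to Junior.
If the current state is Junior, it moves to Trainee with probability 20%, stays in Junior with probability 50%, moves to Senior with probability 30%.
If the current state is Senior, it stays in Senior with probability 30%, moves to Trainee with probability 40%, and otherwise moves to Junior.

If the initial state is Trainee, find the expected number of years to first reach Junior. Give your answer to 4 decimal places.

4.0625

Let t(s) be the expected number of years to first reach Junior from state s, with t(Junior) = 0. Conditioning on the first year:
t(Trainee) = 1 + 0.2·t(Trainee) + 0.6·t(Senior)
t(Senior) = 1 + 0.4·t(Trainee) + 0.3·t(Senior)
Solving: t(Trainee) = 4.0625, t(Senior) = 3.7500.
Expected years from Trainee to Junior: 4.0625.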